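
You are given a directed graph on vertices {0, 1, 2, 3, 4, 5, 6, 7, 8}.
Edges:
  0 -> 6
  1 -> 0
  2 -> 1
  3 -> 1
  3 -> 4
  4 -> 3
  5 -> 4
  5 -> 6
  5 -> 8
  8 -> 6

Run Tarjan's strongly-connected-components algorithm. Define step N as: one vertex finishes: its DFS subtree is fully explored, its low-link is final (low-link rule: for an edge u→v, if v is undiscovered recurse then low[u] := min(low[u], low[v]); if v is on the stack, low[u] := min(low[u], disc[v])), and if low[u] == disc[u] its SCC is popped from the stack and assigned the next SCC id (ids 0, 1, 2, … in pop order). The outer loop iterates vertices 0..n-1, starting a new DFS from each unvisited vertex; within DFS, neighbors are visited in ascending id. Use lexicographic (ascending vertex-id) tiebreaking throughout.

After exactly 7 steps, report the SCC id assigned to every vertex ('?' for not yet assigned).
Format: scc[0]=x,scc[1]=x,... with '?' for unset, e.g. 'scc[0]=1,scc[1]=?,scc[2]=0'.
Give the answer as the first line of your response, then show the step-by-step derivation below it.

scc[0]=1,scc[1]=2,scc[2]=3,scc[3]=4,scc[4]=4,scc[5]=?,scc[6]=0,scc[7]=?,scc[8]=5

step 1: low=(low[0]=0,low[1]=?,low[2]=?,low[3]=?,low[4]=?,low[5]=?,low[6]=1,low[7]=?,low[8]=?); scc=(scc[0]=?,scc[1]=?,scc[2]=?,scc[3]=?,scc[4]=?,scc[5]=?,scc[6]=0,scc[7]=?,scc[8]=?)
step 2: low=(low[0]=0,low[1]=?,low[2]=?,low[3]=?,low[4]=?,low[5]=?,low[6]=1,low[7]=?,low[8]=?); scc=(scc[0]=1,scc[1]=?,scc[2]=?,scc[3]=?,scc[4]=?,scc[5]=?,scc[6]=0,scc[7]=?,scc[8]=?)
step 3: low=(low[0]=0,low[1]=2,low[2]=?,low[3]=?,low[4]=?,low[5]=?,low[6]=1,low[7]=?,low[8]=?); scc=(scc[0]=1,scc[1]=2,scc[2]=?,scc[3]=?,scc[4]=?,scc[5]=?,scc[6]=0,scc[7]=?,scc[8]=?)
step 4: low=(low[0]=0,low[1]=2,low[2]=3,low[3]=?,low[4]=?,low[5]=?,low[6]=1,low[7]=?,low[8]=?); scc=(scc[0]=1,scc[1]=2,scc[2]=3,scc[3]=?,scc[4]=?,scc[5]=?,scc[6]=0,scc[7]=?,scc[8]=?)
step 5: low=(low[0]=0,low[1]=2,low[2]=3,low[3]=4,low[4]=4,low[5]=?,low[6]=1,low[7]=?,low[8]=?); scc=(scc[0]=1,scc[1]=2,scc[2]=3,scc[3]=?,scc[4]=?,scc[5]=?,scc[6]=0,scc[7]=?,scc[8]=?)
step 6: low=(low[0]=0,low[1]=2,low[2]=3,low[3]=4,low[4]=4,low[5]=?,low[6]=1,low[7]=?,low[8]=?); scc=(scc[0]=1,scc[1]=2,scc[2]=3,scc[3]=4,scc[4]=4,scc[5]=?,scc[6]=0,scc[7]=?,scc[8]=?)
step 7: low=(low[0]=0,low[1]=2,low[2]=3,low[3]=4,low[4]=4,low[5]=6,low[6]=1,low[7]=?,low[8]=7); scc=(scc[0]=1,scc[1]=2,scc[2]=3,scc[3]=4,scc[4]=4,scc[5]=?,scc[6]=0,scc[7]=?,scc[8]=5)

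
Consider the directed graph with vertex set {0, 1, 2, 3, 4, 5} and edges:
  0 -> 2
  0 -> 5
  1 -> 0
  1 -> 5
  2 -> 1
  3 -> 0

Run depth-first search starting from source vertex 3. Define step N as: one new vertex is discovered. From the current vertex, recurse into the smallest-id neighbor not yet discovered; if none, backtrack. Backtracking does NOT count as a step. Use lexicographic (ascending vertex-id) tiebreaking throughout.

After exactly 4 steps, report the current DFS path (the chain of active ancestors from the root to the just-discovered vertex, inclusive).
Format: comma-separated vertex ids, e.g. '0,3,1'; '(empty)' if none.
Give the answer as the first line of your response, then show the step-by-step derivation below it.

3,0,2,1

step 1: discover 3; path=3; order=3
step 2: discover 0; path=3>0; order=3,0
step 3: discover 2; path=3>0>2; order=3,0,2
step 4: discover 1; path=3>0>2>1; order=3,0,2,1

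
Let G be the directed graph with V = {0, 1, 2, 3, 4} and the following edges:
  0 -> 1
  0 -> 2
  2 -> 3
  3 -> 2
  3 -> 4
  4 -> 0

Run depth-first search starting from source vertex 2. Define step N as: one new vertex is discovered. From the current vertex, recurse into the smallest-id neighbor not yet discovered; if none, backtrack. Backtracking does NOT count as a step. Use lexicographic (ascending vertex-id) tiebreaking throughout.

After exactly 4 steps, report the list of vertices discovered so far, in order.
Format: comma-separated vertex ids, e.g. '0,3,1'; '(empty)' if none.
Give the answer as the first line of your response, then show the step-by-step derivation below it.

2,3,4,0

step 1: discover 2; path=2; order=2
step 2: discover 3; path=2>3; order=2,3
step 3: discover 4; path=2>3>4; order=2,3,4
step 4: discover 0; path=2>3>4>0; order=2,3,4,0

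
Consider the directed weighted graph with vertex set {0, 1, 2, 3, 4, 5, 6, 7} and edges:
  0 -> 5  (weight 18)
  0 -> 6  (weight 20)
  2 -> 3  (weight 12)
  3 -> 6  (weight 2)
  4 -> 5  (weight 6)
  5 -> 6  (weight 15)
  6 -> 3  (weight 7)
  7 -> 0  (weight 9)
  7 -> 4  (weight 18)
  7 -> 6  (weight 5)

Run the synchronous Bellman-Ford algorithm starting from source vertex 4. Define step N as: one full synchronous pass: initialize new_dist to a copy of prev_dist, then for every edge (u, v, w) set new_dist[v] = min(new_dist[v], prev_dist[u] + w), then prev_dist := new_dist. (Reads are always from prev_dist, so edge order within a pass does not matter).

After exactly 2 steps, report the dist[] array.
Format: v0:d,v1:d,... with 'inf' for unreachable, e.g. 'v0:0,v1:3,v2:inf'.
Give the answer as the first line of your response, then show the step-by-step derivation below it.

v0:inf,v1:inf,v2:inf,v3:inf,v4:0,v5:6,v6:21,v7:inf

step 1: dist = v0:inf,v1:inf,v2:inf,v3:inf,v4:0,v5:6,v6:inf,v7:inf
step 2: dist = v0:inf,v1:inf,v2:inf,v3:inf,v4:0,v5:6,v6:21,v7:inf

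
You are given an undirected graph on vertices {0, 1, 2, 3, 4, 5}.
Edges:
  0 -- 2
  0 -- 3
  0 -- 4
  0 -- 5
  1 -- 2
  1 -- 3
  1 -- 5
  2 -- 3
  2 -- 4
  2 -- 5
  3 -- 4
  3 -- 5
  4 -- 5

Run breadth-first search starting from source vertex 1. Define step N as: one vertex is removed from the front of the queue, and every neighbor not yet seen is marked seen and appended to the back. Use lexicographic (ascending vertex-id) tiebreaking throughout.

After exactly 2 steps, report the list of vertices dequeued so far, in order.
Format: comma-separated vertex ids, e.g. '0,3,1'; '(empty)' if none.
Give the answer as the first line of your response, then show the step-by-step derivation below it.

1,2

step 1: dequeue 1; queue=[2,3,5]; order=1
step 2: dequeue 2; queue=[3,5,0,4]; order=1,2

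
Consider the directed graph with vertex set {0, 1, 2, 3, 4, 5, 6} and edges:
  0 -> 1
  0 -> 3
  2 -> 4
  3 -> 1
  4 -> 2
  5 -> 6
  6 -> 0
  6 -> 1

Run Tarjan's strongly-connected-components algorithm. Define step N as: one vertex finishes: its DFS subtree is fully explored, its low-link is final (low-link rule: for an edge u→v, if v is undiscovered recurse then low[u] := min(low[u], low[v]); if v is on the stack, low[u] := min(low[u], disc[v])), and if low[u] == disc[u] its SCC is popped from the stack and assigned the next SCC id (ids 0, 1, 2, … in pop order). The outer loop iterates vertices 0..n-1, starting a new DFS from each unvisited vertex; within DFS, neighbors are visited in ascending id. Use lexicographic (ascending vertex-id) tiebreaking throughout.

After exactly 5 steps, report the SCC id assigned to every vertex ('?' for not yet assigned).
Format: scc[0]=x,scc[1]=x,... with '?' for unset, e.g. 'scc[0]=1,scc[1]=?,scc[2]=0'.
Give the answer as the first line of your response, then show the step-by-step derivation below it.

scc[0]=2,scc[1]=0,scc[2]=3,scc[3]=1,scc[4]=3,scc[5]=?,scc[6]=?

step 1: low=(low[0]=0,low[1]=1,low[2]=?,low[3]=?,low[4]=?,low[5]=?,low[6]=?); scc=(scc[0]=?,scc[1]=0,scc[2]=?,scc[3]=?,scc[4]=?,scc[5]=?,scc[6]=?)
step 2: low=(low[0]=0,low[1]=1,low[2]=?,low[3]=2,low[4]=?,low[5]=?,low[6]=?); scc=(scc[0]=?,scc[1]=0,scc[2]=?,scc[3]=1,scc[4]=?,scc[5]=?,scc[6]=?)
step 3: low=(low[0]=0,low[1]=1,low[2]=?,low[3]=2,low[4]=?,low[5]=?,low[6]=?); scc=(scc[0]=2,scc[1]=0,scc[2]=?,scc[3]=1,scc[4]=?,scc[5]=?,scc[6]=?)
step 4: low=(low[0]=0,low[1]=1,low[2]=3,low[3]=2,low[4]=3,low[5]=?,low[6]=?); scc=(scc[0]=2,scc[1]=0,scc[2]=?,scc[3]=1,scc[4]=?,scc[5]=?,scc[6]=?)
step 5: low=(low[0]=0,low[1]=1,low[2]=3,low[3]=2,low[4]=3,low[5]=?,low[6]=?); scc=(scc[0]=2,scc[1]=0,scc[2]=3,scc[3]=1,scc[4]=3,scc[5]=?,scc[6]=?)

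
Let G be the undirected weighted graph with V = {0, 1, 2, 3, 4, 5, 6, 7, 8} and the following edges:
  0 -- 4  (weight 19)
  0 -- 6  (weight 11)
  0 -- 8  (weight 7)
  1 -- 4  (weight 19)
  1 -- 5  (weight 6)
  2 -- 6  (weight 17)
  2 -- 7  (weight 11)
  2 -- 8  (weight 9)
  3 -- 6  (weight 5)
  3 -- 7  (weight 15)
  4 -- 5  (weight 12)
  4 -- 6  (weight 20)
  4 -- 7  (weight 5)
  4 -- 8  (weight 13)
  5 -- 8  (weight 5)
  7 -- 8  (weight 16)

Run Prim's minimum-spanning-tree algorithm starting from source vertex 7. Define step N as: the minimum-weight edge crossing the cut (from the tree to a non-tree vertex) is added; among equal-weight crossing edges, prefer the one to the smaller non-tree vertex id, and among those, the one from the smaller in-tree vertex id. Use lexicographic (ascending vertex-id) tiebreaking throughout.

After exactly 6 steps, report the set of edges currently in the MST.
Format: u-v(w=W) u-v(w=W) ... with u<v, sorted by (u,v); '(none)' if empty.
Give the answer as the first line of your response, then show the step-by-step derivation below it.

0-8(w=7) 1-5(w=6) 2-7(w=11) 2-8(w=9) 4-7(w=5) 5-8(w=5)

step 1: add edge 4-7 (w=5); MST = {4-7(w=5)}
step 2: add edge 2-7 (w=11); MST = {2-7(w=11) 4-7(w=5)}
step 3: add edge 2-8 (w=9); MST = {2-7(w=11) 2-8(w=9) 4-7(w=5)}
step 4: add edge 5-8 (w=5); MST = {2-7(w=11) 2-8(w=9) 4-7(w=5) 5-8(w=5)}
step 5: add edge 1-5 (w=6); MST = {1-5(w=6) 2-7(w=11) 2-8(w=9) 4-7(w=5) 5-8(w=5)}
step 6: add edge 0-8 (w=7); MST = {0-8(w=7) 1-5(w=6) 2-7(w=11) 2-8(w=9) 4-7(w=5) 5-8(w=5)}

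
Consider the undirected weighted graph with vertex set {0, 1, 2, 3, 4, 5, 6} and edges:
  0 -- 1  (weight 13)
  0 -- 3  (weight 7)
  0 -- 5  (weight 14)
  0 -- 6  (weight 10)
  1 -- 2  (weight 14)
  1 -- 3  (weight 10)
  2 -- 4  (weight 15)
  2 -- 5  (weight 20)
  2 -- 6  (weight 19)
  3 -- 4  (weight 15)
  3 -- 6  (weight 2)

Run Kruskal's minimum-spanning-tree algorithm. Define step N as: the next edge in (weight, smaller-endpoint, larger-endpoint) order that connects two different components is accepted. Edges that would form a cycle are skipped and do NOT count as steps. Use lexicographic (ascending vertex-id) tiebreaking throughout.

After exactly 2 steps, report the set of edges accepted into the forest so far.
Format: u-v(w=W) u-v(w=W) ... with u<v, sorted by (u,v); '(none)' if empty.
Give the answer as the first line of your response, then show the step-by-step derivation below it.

0-3(w=7) 3-6(w=2)

step 1: add edge 3-6 (w=2); MST = {3-6(w=2)}
step 2: add edge 0-3 (w=7); MST = {0-3(w=7) 3-6(w=2)}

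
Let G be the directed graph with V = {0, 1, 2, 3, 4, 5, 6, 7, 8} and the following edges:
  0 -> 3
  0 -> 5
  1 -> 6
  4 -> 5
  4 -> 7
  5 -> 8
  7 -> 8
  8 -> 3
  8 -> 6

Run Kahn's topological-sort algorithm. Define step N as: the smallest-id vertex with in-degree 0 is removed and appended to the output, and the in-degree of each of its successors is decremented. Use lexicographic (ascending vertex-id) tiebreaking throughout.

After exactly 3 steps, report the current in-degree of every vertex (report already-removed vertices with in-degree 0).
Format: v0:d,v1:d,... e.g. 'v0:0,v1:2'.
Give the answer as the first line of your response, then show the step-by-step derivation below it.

v0:0,v1:0,v2:0,v3:1,v4:0,v5:1,v6:1,v7:1,v8:2

step 1: output 0; order=[0]; indeg=(0,0,0,1,0,1,2,1,2)
step 2: output 1; order=[0,1]; indeg=(0,0,0,1,0,1,1,1,2)
step 3: output 2; order=[0,1,2]; indeg=(0,0,0,1,0,1,1,1,2)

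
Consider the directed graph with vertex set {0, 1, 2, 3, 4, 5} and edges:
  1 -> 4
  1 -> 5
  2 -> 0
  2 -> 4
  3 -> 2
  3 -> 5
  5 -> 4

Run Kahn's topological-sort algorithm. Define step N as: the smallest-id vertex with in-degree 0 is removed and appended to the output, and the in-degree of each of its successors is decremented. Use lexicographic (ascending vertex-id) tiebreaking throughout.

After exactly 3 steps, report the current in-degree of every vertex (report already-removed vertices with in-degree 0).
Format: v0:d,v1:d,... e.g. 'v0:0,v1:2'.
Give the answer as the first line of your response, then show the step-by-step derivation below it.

v0:0,v1:0,v2:0,v3:0,v4:1,v5:0

step 1: output 1; order=[1]; indeg=(1,0,1,0,2,1)
step 2: output 3; order=[1,3]; indeg=(1,0,0,0,2,0)
step 3: output 2; order=[1,3,2]; indeg=(0,0,0,0,1,0)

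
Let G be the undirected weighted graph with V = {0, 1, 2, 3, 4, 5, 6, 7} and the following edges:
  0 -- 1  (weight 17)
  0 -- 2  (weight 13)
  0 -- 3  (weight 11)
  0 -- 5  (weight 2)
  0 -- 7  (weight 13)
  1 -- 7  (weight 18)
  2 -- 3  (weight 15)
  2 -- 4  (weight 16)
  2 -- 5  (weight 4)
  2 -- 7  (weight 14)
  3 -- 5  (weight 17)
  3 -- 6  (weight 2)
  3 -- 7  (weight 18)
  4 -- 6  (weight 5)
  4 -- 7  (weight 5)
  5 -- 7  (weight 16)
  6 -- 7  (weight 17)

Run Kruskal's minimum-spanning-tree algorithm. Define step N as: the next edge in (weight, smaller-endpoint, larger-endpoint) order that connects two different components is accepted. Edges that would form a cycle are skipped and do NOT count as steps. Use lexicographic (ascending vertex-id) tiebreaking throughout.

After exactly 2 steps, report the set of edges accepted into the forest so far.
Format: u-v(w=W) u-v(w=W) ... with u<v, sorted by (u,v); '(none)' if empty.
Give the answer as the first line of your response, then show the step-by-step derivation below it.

0-5(w=2) 3-6(w=2)

step 1: add edge 0-5 (w=2); MST = {0-5(w=2)}
step 2: add edge 3-6 (w=2); MST = {0-5(w=2) 3-6(w=2)}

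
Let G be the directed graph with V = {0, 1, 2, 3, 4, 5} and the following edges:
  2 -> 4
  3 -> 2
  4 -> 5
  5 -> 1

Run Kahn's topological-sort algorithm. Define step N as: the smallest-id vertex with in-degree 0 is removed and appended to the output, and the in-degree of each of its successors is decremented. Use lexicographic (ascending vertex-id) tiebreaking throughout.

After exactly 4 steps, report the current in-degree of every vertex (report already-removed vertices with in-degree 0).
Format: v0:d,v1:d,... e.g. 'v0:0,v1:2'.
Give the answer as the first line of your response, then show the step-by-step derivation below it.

v0:0,v1:1,v2:0,v3:0,v4:0,v5:0

step 1: output 0; order=[0]; indeg=(0,1,1,0,1,1)
step 2: output 3; order=[0,3]; indeg=(0,1,0,0,1,1)
step 3: output 2; order=[0,3,2]; indeg=(0,1,0,0,0,1)
step 4: output 4; order=[0,3,2,4]; indeg=(0,1,0,0,0,0)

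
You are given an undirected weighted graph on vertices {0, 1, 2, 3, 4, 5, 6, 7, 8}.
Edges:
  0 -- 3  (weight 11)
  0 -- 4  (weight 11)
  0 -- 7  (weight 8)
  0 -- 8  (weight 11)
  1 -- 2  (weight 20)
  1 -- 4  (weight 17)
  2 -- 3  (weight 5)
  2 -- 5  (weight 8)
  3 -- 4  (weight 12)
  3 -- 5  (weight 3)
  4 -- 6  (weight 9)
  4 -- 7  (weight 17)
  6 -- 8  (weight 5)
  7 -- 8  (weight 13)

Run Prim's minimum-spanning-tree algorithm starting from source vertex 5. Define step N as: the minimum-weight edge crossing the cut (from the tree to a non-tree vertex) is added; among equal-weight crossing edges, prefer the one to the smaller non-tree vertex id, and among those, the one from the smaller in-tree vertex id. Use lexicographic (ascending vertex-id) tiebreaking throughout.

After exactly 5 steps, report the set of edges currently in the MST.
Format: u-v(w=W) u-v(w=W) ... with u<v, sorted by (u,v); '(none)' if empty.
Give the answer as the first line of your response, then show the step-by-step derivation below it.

0-3(w=11) 0-4(w=11) 0-7(w=8) 2-3(w=5) 3-5(w=3)

step 1: add edge 3-5 (w=3); MST = {3-5(w=3)}
step 2: add edge 2-3 (w=5); MST = {2-3(w=5) 3-5(w=3)}
step 3: add edge 0-3 (w=11); MST = {0-3(w=11) 2-3(w=5) 3-5(w=3)}
step 4: add edge 0-7 (w=8); MST = {0-3(w=11) 0-7(w=8) 2-3(w=5) 3-5(w=3)}
step 5: add edge 0-4 (w=11); MST = {0-3(w=11) 0-4(w=11) 0-7(w=8) 2-3(w=5) 3-5(w=3)}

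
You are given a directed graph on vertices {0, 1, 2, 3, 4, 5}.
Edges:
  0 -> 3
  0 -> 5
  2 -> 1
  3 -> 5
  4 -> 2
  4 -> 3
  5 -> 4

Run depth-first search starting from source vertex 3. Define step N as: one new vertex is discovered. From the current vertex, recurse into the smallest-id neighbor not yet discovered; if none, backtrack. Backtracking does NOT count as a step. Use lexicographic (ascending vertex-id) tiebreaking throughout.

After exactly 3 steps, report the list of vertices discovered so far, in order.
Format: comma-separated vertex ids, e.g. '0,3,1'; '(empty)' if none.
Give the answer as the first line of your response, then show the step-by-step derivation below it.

3,5,4

step 1: discover 3; path=3; order=3
step 2: discover 5; path=3>5; order=3,5
step 3: discover 4; path=3>5>4; order=3,5,4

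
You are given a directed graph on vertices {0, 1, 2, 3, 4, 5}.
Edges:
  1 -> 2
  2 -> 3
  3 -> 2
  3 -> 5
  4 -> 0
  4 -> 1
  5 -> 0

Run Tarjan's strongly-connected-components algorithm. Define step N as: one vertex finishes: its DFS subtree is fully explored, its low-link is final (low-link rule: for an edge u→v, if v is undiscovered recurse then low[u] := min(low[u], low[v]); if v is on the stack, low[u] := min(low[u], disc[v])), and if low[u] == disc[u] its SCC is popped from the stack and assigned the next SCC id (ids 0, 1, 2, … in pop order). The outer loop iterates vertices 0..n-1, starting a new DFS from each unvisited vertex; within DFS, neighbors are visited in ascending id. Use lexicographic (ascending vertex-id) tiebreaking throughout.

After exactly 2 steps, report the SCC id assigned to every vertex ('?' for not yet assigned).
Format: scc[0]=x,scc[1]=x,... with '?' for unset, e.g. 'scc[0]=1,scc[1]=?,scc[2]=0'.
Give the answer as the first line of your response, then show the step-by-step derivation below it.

scc[0]=0,scc[1]=?,scc[2]=?,scc[3]=?,scc[4]=?,scc[5]=1

step 1: low=(low[0]=0,low[1]=?,low[2]=?,low[3]=?,low[4]=?,low[5]=?); scc=(scc[0]=0,scc[1]=?,scc[2]=?,scc[3]=?,scc[4]=?,scc[5]=?)
step 2: low=(low[0]=0,low[1]=1,low[2]=2,low[3]=2,low[4]=?,low[5]=4); scc=(scc[0]=0,scc[1]=?,scc[2]=?,scc[3]=?,scc[4]=?,scc[5]=1)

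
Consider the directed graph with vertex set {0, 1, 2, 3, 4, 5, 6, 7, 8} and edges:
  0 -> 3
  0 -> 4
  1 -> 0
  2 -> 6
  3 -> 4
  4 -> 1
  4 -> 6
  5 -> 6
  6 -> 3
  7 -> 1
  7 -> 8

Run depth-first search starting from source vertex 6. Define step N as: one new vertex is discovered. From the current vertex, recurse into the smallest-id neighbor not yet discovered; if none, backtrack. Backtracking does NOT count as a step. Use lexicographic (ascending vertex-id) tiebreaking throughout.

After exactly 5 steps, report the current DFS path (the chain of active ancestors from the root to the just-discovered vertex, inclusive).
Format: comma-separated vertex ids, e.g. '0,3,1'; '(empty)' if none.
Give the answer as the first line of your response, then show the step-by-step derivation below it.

6,3,4,1,0

step 1: discover 6; path=6; order=6
step 2: discover 3; path=6>3; order=6,3
step 3: discover 4; path=6>3>4; order=6,3,4
step 4: discover 1; path=6>3>4>1; order=6,3,4,1
step 5: discover 0; path=6>3>4>1>0; order=6,3,4,1,0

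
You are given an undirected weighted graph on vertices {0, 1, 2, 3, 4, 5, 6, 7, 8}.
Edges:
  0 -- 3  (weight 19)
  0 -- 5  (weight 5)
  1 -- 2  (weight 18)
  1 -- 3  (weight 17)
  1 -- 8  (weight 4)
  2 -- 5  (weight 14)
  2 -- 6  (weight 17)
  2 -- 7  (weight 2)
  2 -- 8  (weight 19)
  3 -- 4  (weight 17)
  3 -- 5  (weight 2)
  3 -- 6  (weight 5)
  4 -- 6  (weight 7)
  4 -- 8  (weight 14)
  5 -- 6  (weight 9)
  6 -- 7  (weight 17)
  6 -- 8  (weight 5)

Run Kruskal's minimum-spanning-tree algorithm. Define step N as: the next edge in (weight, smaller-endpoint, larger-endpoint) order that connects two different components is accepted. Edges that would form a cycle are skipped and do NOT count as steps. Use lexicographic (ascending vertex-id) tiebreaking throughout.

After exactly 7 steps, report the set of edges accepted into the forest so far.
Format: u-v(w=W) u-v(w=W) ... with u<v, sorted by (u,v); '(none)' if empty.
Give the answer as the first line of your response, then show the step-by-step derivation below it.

0-5(w=5) 1-8(w=4) 2-7(w=2) 3-5(w=2) 3-6(w=5) 4-6(w=7) 6-8(w=5)

step 1: add edge 2-7 (w=2); MST = {2-7(w=2)}
step 2: add edge 3-5 (w=2); MST = {2-7(w=2) 3-5(w=2)}
step 3: add edge 1-8 (w=4); MST = {1-8(w=4) 2-7(w=2) 3-5(w=2)}
step 4: add edge 0-5 (w=5); MST = {0-5(w=5) 1-8(w=4) 2-7(w=2) 3-5(w=2)}
step 5: add edge 3-6 (w=5); MST = {0-5(w=5) 1-8(w=4) 2-7(w=2) 3-5(w=2) 3-6(w=5)}
step 6: add edge 6-8 (w=5); MST = {0-5(w=5) 1-8(w=4) 2-7(w=2) 3-5(w=2) 3-6(w=5) 6-8(w=5)}
step 7: add edge 4-6 (w=7); MST = {0-5(w=5) 1-8(w=4) 2-7(w=2) 3-5(w=2) 3-6(w=5) 4-6(w=7) 6-8(w=5)}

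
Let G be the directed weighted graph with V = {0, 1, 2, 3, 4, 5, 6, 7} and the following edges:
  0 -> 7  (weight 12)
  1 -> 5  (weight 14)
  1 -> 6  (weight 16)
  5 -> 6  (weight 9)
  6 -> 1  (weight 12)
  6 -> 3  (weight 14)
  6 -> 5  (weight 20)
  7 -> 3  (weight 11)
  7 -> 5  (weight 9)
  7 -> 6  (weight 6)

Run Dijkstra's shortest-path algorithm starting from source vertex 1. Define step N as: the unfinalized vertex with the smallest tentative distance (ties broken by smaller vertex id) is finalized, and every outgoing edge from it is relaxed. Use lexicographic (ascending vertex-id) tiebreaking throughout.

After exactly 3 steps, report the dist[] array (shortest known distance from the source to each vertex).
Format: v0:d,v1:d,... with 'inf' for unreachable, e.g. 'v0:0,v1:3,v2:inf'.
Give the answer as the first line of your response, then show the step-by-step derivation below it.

v0:inf,v1:0,v2:inf,v3:30,v4:inf,v5:14,v6:16,v7:inf

step 1: dist = v0:inf,v1:0,v2:inf,v3:inf,v4:inf,v5:14,v6:16,v7:inf
step 2: dist = v0:inf,v1:0,v2:inf,v3:inf,v4:inf,v5:14,v6:16,v7:inf
step 3: dist = v0:inf,v1:0,v2:inf,v3:30,v4:inf,v5:14,v6:16,v7:inf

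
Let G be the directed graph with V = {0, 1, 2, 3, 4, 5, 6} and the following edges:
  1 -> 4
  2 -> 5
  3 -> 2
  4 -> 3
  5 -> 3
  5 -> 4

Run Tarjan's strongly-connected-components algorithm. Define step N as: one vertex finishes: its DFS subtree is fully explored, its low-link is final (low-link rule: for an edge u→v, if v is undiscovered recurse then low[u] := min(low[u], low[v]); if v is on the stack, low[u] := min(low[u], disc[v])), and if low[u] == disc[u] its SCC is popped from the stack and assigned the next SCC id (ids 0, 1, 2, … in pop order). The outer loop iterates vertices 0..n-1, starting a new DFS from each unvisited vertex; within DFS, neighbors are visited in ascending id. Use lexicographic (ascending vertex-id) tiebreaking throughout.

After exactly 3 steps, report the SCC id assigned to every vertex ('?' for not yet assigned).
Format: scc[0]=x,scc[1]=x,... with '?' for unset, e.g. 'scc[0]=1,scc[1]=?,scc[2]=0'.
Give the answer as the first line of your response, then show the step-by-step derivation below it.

scc[0]=0,scc[1]=?,scc[2]=?,scc[3]=?,scc[4]=?,scc[5]=?,scc[6]=?

step 1: low=(low[0]=0,low[1]=?,low[2]=?,low[3]=?,low[4]=?,low[5]=?,low[6]=?); scc=(scc[0]=0,scc[1]=?,scc[2]=?,scc[3]=?,scc[4]=?,scc[5]=?,scc[6]=?)
step 2: low=(low[0]=0,low[1]=1,low[2]=4,low[3]=3,low[4]=2,low[5]=2,low[6]=?); scc=(scc[0]=0,scc[1]=?,scc[2]=?,scc[3]=?,scc[4]=?,scc[5]=?,scc[6]=?)
step 3: low=(low[0]=0,low[1]=1,low[2]=2,low[3]=3,low[4]=2,low[5]=2,low[6]=?); scc=(scc[0]=0,scc[1]=?,scc[2]=?,scc[3]=?,scc[4]=?,scc[5]=?,scc[6]=?)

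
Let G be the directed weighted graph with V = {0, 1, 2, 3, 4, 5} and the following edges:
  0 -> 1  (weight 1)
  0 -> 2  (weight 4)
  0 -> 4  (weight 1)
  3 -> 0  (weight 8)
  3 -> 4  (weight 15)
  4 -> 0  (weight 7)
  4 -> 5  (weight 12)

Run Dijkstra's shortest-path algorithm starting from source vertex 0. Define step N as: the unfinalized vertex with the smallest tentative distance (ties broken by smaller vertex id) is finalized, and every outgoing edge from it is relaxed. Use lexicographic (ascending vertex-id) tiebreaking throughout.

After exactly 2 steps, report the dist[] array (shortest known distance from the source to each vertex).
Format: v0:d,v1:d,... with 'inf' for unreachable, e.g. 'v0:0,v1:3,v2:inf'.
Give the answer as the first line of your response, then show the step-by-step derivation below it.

v0:0,v1:1,v2:4,v3:inf,v4:1,v5:inf

step 1: dist = v0:0,v1:1,v2:4,v3:inf,v4:1,v5:inf
step 2: dist = v0:0,v1:1,v2:4,v3:inf,v4:1,v5:inf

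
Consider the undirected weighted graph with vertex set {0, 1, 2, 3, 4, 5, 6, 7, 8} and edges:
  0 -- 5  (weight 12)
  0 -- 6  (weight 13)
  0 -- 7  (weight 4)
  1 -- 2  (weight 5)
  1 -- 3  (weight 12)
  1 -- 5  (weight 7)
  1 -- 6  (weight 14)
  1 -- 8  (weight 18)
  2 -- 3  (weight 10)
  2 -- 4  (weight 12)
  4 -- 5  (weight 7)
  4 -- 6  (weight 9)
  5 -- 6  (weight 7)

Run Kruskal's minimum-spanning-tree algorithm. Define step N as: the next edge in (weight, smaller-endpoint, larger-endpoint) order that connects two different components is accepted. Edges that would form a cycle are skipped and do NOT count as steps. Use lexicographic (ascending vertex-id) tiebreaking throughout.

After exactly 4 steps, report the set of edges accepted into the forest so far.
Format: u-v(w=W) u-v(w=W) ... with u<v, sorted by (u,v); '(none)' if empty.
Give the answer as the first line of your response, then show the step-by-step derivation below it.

0-7(w=4) 1-2(w=5) 1-5(w=7) 4-5(w=7)

step 1: add edge 0-7 (w=4); MST = {0-7(w=4)}
step 2: add edge 1-2 (w=5); MST = {0-7(w=4) 1-2(w=5)}
step 3: add edge 1-5 (w=7); MST = {0-7(w=4) 1-2(w=5) 1-5(w=7)}
step 4: add edge 4-5 (w=7); MST = {0-7(w=4) 1-2(w=5) 1-5(w=7) 4-5(w=7)}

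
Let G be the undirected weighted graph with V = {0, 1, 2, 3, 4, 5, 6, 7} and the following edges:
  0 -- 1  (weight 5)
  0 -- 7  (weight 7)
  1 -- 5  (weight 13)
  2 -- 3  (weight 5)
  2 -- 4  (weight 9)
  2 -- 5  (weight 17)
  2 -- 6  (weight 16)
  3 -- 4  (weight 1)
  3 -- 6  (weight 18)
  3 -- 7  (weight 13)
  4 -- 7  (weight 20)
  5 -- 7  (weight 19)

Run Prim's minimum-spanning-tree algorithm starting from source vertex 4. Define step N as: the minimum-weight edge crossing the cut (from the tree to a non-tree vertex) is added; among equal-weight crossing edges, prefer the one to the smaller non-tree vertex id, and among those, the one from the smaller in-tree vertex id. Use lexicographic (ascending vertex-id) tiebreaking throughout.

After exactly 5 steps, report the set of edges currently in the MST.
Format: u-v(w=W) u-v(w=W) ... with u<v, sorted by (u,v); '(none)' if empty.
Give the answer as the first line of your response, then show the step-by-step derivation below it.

0-1(w=5) 0-7(w=7) 2-3(w=5) 3-4(w=1) 3-7(w=13)

step 1: add edge 3-4 (w=1); MST = {3-4(w=1)}
step 2: add edge 2-3 (w=5); MST = {2-3(w=5) 3-4(w=1)}
step 3: add edge 3-7 (w=13); MST = {2-3(w=5) 3-4(w=1) 3-7(w=13)}
step 4: add edge 0-7 (w=7); MST = {0-7(w=7) 2-3(w=5) 3-4(w=1) 3-7(w=13)}
step 5: add edge 0-1 (w=5); MST = {0-1(w=5) 0-7(w=7) 2-3(w=5) 3-4(w=1) 3-7(w=13)}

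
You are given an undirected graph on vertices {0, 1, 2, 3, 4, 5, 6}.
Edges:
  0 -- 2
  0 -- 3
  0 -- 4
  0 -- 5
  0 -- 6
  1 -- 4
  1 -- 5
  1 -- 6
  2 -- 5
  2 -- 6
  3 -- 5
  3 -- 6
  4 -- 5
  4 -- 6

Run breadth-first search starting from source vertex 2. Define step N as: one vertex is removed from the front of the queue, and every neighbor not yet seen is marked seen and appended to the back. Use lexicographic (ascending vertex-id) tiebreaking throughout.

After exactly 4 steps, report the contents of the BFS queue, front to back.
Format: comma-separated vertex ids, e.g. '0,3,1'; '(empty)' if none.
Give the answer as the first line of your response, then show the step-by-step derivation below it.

3,4,1

step 1: dequeue 2; queue=[0,5,6]; order=2
step 2: dequeue 0; queue=[5,6,3,4]; order=2,0
step 3: dequeue 5; queue=[6,3,4,1]; order=2,0,5
step 4: dequeue 6; queue=[3,4,1]; order=2,0,5,6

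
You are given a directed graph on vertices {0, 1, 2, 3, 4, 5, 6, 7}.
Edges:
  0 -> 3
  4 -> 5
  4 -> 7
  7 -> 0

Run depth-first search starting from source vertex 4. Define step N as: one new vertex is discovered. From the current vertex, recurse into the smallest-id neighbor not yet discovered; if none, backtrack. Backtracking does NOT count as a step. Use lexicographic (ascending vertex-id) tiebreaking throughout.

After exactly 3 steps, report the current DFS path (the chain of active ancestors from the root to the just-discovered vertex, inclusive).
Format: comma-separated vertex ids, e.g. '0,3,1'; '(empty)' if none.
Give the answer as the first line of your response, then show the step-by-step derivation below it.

4,7

step 1: discover 4; path=4; order=4
step 2: discover 5; path=4>5; order=4,5
step 3: discover 7; path=4>7; order=4,5,7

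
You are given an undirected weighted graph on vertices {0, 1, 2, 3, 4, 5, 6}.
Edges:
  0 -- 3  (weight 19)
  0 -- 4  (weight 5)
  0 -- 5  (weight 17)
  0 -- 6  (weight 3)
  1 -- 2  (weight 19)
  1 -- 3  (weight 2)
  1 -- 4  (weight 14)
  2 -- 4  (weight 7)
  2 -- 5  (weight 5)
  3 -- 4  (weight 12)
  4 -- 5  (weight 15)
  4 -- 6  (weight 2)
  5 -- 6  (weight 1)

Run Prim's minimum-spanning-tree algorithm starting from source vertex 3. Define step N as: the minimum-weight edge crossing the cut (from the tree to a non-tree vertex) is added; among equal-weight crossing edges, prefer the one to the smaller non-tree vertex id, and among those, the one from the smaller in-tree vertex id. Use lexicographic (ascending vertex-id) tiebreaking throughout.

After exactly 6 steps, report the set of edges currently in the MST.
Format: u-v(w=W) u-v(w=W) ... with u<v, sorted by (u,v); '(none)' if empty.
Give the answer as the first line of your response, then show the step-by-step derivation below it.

0-6(w=3) 1-3(w=2) 2-5(w=5) 3-4(w=12) 4-6(w=2) 5-6(w=1)

step 1: add edge 1-3 (w=2); MST = {1-3(w=2)}
step 2: add edge 3-4 (w=12); MST = {1-3(w=2) 3-4(w=12)}
step 3: add edge 4-6 (w=2); MST = {1-3(w=2) 3-4(w=12) 4-6(w=2)}
step 4: add edge 5-6 (w=1); MST = {1-3(w=2) 3-4(w=12) 4-6(w=2) 5-6(w=1)}
step 5: add edge 0-6 (w=3); MST = {0-6(w=3) 1-3(w=2) 3-4(w=12) 4-6(w=2) 5-6(w=1)}
step 6: add edge 2-5 (w=5); MST = {0-6(w=3) 1-3(w=2) 2-5(w=5) 3-4(w=12) 4-6(w=2) 5-6(w=1)}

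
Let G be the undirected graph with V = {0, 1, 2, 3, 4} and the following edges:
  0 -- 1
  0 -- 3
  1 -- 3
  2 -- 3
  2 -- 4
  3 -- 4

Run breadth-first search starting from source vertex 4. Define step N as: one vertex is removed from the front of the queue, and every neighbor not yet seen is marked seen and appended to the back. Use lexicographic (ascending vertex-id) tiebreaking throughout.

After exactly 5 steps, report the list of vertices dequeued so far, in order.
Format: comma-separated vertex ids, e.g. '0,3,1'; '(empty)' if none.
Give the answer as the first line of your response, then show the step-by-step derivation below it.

4,2,3,0,1

step 1: dequeue 4; queue=[2,3]; order=4
step 2: dequeue 2; queue=[3]; order=4,2
step 3: dequeue 3; queue=[0,1]; order=4,2,3
step 4: dequeue 0; queue=[1]; order=4,2,3,0
step 5: dequeue 1; queue=[(empty)]; order=4,2,3,0,1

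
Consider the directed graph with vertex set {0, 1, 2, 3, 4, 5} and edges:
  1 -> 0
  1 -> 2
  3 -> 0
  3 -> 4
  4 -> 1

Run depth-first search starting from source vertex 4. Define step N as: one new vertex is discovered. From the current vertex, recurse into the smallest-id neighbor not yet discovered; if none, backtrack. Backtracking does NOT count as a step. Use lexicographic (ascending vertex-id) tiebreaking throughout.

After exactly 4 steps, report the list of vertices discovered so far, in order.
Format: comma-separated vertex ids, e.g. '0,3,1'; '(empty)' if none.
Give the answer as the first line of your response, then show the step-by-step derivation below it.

4,1,0,2

step 1: discover 4; path=4; order=4
step 2: discover 1; path=4>1; order=4,1
step 3: discover 0; path=4>1>0; order=4,1,0
step 4: discover 2; path=4>1>2; order=4,1,0,2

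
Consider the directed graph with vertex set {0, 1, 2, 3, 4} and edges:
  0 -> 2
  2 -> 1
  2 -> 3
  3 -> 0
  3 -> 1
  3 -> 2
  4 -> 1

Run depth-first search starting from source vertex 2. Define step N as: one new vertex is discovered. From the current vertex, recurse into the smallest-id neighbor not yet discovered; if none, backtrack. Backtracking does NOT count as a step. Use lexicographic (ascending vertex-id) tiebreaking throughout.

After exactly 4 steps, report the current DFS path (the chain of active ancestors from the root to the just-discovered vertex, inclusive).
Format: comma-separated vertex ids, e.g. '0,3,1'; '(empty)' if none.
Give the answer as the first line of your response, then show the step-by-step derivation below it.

2,3,0

step 1: discover 2; path=2; order=2
step 2: discover 1; path=2>1; order=2,1
step 3: discover 3; path=2>3; order=2,1,3
step 4: discover 0; path=2>3>0; order=2,1,3,0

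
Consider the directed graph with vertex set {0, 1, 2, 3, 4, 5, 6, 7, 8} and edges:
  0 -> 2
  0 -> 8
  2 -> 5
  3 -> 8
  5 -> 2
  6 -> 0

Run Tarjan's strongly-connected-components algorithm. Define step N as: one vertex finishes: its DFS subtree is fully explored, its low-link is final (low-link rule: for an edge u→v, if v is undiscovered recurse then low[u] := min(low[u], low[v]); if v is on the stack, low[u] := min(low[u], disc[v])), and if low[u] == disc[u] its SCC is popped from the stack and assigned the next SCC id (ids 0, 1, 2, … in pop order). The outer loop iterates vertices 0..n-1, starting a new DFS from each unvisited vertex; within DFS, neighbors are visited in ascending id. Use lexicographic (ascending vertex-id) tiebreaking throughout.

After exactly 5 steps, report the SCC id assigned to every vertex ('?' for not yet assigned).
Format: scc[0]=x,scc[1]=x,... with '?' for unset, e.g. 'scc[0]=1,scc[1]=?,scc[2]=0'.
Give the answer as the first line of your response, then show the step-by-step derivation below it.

scc[0]=2,scc[1]=3,scc[2]=0,scc[3]=?,scc[4]=?,scc[5]=0,scc[6]=?,scc[7]=?,scc[8]=1

step 1: low=(low[0]=0,low[1]=?,low[2]=1,low[3]=?,low[4]=?,low[5]=1,low[6]=?,low[7]=?,low[8]=?); scc=(scc[0]=?,scc[1]=?,scc[2]=?,scc[3]=?,scc[4]=?,scc[5]=?,scc[6]=?,scc[7]=?,scc[8]=?)
step 2: low=(low[0]=0,low[1]=?,low[2]=1,low[3]=?,low[4]=?,low[5]=1,low[6]=?,low[7]=?,low[8]=?); scc=(scc[0]=?,scc[1]=?,scc[2]=0,scc[3]=?,scc[4]=?,scc[5]=0,scc[6]=?,scc[7]=?,scc[8]=?)
step 3: low=(low[0]=0,low[1]=?,low[2]=1,low[3]=?,low[4]=?,low[5]=1,low[6]=?,low[7]=?,low[8]=3); scc=(scc[0]=?,scc[1]=?,scc[2]=0,scc[3]=?,scc[4]=?,scc[5]=0,scc[6]=?,scc[7]=?,scc[8]=1)
step 4: low=(low[0]=0,low[1]=?,low[2]=1,low[3]=?,low[4]=?,low[5]=1,low[6]=?,low[7]=?,low[8]=3); scc=(scc[0]=2,scc[1]=?,scc[2]=0,scc[3]=?,scc[4]=?,scc[5]=0,scc[6]=?,scc[7]=?,scc[8]=1)
step 5: low=(low[0]=0,low[1]=4,low[2]=1,low[3]=?,low[4]=?,low[5]=1,low[6]=?,low[7]=?,low[8]=3); scc=(scc[0]=2,scc[1]=3,scc[2]=0,scc[3]=?,scc[4]=?,scc[5]=0,scc[6]=?,scc[7]=?,scc[8]=1)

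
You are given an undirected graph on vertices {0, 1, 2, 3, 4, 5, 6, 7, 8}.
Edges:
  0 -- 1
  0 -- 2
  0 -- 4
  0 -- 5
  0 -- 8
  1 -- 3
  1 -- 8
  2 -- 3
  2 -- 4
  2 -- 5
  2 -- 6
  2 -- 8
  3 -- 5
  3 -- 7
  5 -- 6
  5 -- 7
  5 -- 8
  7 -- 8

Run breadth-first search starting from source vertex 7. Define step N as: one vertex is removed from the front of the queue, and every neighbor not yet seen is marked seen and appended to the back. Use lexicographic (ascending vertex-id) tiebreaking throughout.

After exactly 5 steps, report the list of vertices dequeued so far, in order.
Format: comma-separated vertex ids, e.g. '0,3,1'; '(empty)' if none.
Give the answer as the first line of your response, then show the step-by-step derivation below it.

7,3,5,8,1

step 1: dequeue 7; queue=[3,5,8]; order=7
step 2: dequeue 3; queue=[5,8,1,2]; order=7,3
step 3: dequeue 5; queue=[8,1,2,0,6]; order=7,3,5
step 4: dequeue 8; queue=[1,2,0,6]; order=7,3,5,8
step 5: dequeue 1; queue=[2,0,6]; order=7,3,5,8,1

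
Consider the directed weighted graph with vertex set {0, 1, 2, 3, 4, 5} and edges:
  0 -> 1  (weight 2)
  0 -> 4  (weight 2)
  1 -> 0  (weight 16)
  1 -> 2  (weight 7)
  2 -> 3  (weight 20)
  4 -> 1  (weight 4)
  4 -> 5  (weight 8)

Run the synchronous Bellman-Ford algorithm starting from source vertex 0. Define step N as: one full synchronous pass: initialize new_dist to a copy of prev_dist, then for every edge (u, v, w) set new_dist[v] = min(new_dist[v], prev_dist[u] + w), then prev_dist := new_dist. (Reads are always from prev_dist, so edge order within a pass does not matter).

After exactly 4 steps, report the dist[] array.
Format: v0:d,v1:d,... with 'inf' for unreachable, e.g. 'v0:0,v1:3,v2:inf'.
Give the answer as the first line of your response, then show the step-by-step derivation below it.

v0:0,v1:2,v2:9,v3:29,v4:2,v5:10

step 1: dist = v0:0,v1:2,v2:inf,v3:inf,v4:2,v5:inf
step 2: dist = v0:0,v1:2,v2:9,v3:inf,v4:2,v5:10
step 3: dist = v0:0,v1:2,v2:9,v3:29,v4:2,v5:10
step 4: dist = v0:0,v1:2,v2:9,v3:29,v4:2,v5:10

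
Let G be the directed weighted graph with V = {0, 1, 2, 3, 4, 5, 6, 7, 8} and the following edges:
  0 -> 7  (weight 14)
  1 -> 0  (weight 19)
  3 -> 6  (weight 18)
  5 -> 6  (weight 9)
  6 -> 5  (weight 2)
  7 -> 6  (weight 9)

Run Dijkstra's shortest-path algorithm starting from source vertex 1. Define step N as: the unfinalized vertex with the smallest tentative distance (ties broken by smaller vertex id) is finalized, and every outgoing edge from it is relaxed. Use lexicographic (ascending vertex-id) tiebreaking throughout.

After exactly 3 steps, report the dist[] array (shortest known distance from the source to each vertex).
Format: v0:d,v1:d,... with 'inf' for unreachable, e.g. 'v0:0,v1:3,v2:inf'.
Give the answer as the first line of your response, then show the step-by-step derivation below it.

v0:19,v1:0,v2:inf,v3:inf,v4:inf,v5:inf,v6:42,v7:33,v8:inf

step 1: dist = v0:19,v1:0,v2:inf,v3:inf,v4:inf,v5:inf,v6:inf,v7:inf,v8:inf
step 2: dist = v0:19,v1:0,v2:inf,v3:inf,v4:inf,v5:inf,v6:inf,v7:33,v8:inf
step 3: dist = v0:19,v1:0,v2:inf,v3:inf,v4:inf,v5:inf,v6:42,v7:33,v8:inf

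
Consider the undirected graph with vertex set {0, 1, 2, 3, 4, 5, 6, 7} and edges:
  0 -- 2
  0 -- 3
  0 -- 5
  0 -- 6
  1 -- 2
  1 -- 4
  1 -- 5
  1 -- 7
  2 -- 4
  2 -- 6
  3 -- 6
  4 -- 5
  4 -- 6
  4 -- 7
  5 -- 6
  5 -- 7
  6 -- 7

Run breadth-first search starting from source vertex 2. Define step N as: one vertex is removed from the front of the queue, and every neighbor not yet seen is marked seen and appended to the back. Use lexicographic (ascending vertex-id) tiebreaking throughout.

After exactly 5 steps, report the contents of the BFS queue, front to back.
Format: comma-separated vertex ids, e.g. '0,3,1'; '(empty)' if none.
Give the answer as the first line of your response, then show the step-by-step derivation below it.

3,5,7

step 1: dequeue 2; queue=[0,1,4,6]; order=2
step 2: dequeue 0; queue=[1,4,6,3,5]; order=2,0
step 3: dequeue 1; queue=[4,6,3,5,7]; order=2,0,1
step 4: dequeue 4; queue=[6,3,5,7]; order=2,0,1,4
step 5: dequeue 6; queue=[3,5,7]; order=2,0,1,4,6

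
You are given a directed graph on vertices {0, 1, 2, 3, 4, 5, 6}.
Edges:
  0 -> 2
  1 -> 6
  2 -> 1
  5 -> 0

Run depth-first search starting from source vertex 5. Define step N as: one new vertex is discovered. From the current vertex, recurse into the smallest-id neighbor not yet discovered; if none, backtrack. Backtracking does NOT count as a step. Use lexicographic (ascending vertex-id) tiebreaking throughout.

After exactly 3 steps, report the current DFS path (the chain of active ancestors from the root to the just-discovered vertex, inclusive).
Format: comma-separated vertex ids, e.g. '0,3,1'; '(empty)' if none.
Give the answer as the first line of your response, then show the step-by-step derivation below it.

5,0,2

step 1: discover 5; path=5; order=5
step 2: discover 0; path=5>0; order=5,0
step 3: discover 2; path=5>0>2; order=5,0,2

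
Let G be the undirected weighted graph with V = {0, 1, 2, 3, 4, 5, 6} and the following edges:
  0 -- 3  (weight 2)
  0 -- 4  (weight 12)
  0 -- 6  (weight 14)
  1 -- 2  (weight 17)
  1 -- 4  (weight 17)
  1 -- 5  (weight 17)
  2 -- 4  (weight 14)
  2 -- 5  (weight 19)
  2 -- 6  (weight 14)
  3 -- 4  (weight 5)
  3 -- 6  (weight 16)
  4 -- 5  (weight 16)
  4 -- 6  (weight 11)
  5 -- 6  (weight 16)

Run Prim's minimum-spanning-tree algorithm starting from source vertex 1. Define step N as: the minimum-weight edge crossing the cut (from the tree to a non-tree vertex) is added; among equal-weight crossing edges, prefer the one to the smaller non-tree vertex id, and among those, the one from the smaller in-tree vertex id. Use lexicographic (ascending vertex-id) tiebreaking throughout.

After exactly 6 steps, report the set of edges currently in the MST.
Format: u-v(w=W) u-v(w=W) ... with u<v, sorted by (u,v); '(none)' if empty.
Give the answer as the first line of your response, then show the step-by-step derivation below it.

0-3(w=2) 1-2(w=17) 2-4(w=14) 3-4(w=5) 4-5(w=16) 4-6(w=11)

step 1: add edge 1-2 (w=17); MST = {1-2(w=17)}
step 2: add edge 2-4 (w=14); MST = {1-2(w=17) 2-4(w=14)}
step 3: add edge 3-4 (w=5); MST = {1-2(w=17) 2-4(w=14) 3-4(w=5)}
step 4: add edge 0-3 (w=2); MST = {0-3(w=2) 1-2(w=17) 2-4(w=14) 3-4(w=5)}
step 5: add edge 4-6 (w=11); MST = {0-3(w=2) 1-2(w=17) 2-4(w=14) 3-4(w=5) 4-6(w=11)}
step 6: add edge 4-5 (w=16); MST = {0-3(w=2) 1-2(w=17) 2-4(w=14) 3-4(w=5) 4-5(w=16) 4-6(w=11)}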